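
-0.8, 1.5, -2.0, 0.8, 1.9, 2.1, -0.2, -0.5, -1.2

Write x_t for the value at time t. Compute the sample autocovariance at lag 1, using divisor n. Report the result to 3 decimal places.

Mean x̄ = (-0.8 + 1.5 − 2.0 + 0.8 + 1.9 + 2.1 − 0.2 − 0.5 − 1.2)/9 = 0.1778
Σ_{t=1}^{8}(x_t−x̄)(x_{t+1}−x̄) = -0.6816
γ_1 = -0.6816 / 9 = -0.076

-0.076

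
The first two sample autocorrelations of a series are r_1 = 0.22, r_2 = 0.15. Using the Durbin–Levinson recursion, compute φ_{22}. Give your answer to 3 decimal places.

0.107

φ_{22} = (r_2 − r_1²) / (1 − r_1²)
r_1² = (0.22)² = 0.0484
Numerator = 0.15 − 0.0484 = 0.1016; denominator = 1 − 0.0484 = 0.9516
φ_{22} = 0.1016 / 0.9516 = 0.107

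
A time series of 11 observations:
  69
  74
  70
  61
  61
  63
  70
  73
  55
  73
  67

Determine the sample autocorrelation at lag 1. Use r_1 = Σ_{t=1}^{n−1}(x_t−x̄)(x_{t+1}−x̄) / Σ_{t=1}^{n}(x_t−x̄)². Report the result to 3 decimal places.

Mean x̄ = (69 + 74 + 70 + 61 + 61 + 63 + 70 + 73 + 55 + 73 + 67)/11 = 66.9091
Numerator Σ_{t=1}^{10}(x_t−x̄)(x_{t+1}−x̄) = -61.2810
Denominator Σ(x_t−x̄)² = 374.9091
r_1 = -61.2810 / 374.9091 = -0.163

-0.163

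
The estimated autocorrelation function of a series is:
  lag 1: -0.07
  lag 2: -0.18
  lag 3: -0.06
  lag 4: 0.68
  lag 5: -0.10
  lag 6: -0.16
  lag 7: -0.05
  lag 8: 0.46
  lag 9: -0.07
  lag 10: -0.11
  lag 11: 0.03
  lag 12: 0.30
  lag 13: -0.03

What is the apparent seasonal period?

4

The largest autocorrelation is r_4 = 0.68, with weaker echoes at lags 8 (0.46) and 12 (0.30); the remaining lags stay at or below 0.03.
The dominant spike at lag 4 indicates a seasonal period of 4.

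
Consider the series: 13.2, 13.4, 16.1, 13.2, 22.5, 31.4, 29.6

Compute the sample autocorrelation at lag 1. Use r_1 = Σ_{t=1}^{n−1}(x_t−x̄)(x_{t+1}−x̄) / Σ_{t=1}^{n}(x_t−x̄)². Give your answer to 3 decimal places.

0.574

Mean x̄ = (13.2 + 13.4 + 16.1 + 13.2 + 22.5 + 31.4 + 29.6)/7 = 19.9143
Numerator Σ_{t=1}^{6}(x_t−x̄)(x_{t+1}−x̄) = 217.7812
Denominator Σ(x_t−x̄)² = 379.5686
r_1 = 217.7812 / 379.5686 = 0.574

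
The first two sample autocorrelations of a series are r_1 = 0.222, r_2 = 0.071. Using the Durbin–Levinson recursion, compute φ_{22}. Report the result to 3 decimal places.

φ_{22} = (r_2 − r_1²) / (1 − r_1²)
r_1² = (0.222)² = 0.049284
Numerator = 0.071 − 0.0493 = 0.0217; denominator = 1 − 0.0493 = 0.9507
φ_{22} = 0.0217 / 0.9507 = 0.023

0.023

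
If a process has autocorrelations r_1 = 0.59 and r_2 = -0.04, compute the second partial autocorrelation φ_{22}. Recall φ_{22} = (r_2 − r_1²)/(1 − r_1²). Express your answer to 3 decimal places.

-0.595

φ_{22} = (r_2 − r_1²) / (1 − r_1²)
r_1² = (0.59)² = 0.3481
Numerator = -0.04 − 0.3481 = -0.3881; denominator = 1 − 0.3481 = 0.6519
φ_{22} = -0.3881 / 0.6519 = -0.595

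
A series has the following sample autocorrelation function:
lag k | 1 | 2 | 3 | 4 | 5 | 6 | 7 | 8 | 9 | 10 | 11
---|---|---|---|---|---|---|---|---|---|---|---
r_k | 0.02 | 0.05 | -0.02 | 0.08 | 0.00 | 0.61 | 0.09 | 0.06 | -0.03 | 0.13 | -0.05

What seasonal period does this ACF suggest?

The largest autocorrelation is r_6 = 0.61; the remaining lags stay at or below 0.13.
The dominant spike at lag 6 indicates a seasonal period of 6.

6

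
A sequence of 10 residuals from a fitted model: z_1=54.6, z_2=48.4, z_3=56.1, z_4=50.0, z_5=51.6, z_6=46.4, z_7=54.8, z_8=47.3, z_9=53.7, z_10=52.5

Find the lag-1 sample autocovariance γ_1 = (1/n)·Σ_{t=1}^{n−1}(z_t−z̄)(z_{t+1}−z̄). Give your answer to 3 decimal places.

-6.901

Mean z̄ = (54.6 + 48.4 + 56.1 + 50.0 + 51.6 + 46.4 + 54.8 + 47.3 + 53.7 + 52.5)/10 = 51.5400
Σ_{t=1}^{9}(z_t−z̄)(z_{t+1}−z̄) = -69.0136
γ_1 = -69.0136 / 10 = -6.901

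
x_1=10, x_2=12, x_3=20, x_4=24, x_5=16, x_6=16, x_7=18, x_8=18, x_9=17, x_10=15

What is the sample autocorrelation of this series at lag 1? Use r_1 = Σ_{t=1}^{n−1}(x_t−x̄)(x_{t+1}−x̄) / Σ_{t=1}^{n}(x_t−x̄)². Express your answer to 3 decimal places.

0.266

Mean x̄ = (10 + 12 + 20 + 24 + 16 + 16 + 18 + 18 + 17 + 15)/10 = 16.6000
Numerator Σ_{t=1}^{9}(x_t−x̄)(x_{t+1}−x̄) = 36.8400
Denominator Σ(x_t−x̄)² = 138.4000
r_1 = 36.8400 / 138.4000 = 0.266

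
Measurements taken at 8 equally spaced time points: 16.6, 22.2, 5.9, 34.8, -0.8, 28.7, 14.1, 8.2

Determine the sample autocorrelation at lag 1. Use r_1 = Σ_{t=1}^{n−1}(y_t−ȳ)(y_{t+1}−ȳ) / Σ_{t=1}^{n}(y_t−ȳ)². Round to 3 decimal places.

-0.788

Mean ȳ = (16.6 + 22.2 + 5.9 + 34.8 − 0.8 + 28.7 + 14.1 + 8.2)/8 = 16.2125
Numerator Σ_{t=1}^{7}(y_t−ȳ)(y_{t+1}−ȳ) = -789.2264
Denominator Σ(y_t−ȳ)² = 1001.8688
r_1 = -789.2264 / 1001.8688 = -0.788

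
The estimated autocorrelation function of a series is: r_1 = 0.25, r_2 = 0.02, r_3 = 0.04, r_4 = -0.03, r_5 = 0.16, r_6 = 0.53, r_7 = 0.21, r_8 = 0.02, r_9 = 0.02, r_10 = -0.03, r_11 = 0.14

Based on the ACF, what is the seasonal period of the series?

6

The largest autocorrelation is r_6 = 0.53; the remaining lags stay at or below 0.25. The elevated value at lag 1 (0.25), dropping to 0.02 at lag 2, reflects decaying short-term dependence rather than seasonality.
The dominant spike at lag 6 indicates a seasonal period of 6.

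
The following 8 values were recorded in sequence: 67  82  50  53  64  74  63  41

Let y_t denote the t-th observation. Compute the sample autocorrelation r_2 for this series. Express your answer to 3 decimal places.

Mean ȳ = (67 + 82 + 50 + 53 + 64 + 74 + 63 + 41)/8 = 61.7500
Deviations from mean: 5.2500, 20.2500, -11.7500, -8.7500, 2.2500, 12.2500, 1.2500, -20.7500
Σ(y_t−ȳ)(y_{t+2}−ȳ) = (-61.6875) + (-177.1875) + (-26.4375) + (-107.1875) + (2.8125) + (-254.1875) = -623.8750
Denominator Σ(y_t−ȳ)² = 1239.5000
r_2 = -623.8750 / 1239.5000 = -0.503

-0.503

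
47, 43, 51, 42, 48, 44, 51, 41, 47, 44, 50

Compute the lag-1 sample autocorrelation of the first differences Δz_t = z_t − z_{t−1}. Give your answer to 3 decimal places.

-0.851

First differences Δz: -4, 8, -9, 6, -4, 7, -10, 6, -3, 6
Mean of differences = 0.3000
Numerator Σ(Δz_t−Δz̄)(Δz_{t+1}−Δz̄) = -376.3900
Denominator Σ(Δz_t−Δz̄)² = 442.1000
r_1(Δz) = -376.3900 / 442.1000 = -0.851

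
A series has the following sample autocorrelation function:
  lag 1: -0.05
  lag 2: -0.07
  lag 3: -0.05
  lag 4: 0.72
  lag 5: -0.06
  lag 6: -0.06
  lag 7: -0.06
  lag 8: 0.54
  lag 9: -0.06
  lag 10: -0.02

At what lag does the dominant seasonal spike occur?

4

The largest autocorrelation is r_4 = 0.72, with a weaker echo at lag 8 (0.54); the remaining lags stay at or below -0.02.
The dominant spike at lag 4 indicates a seasonal period of 4.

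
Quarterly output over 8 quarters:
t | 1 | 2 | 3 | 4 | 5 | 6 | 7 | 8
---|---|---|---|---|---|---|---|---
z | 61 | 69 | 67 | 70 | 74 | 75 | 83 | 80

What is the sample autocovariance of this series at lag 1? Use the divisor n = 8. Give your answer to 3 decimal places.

22.326

Mean z̄ = (61 + 69 + 67 + 70 + 74 + 75 + 83 + 80)/8 = 72.3750
Σ_{t=1}^{7}(z_t−z̄)(z_{t+1}−z̄) = 178.6094
γ_1 = 178.6094 / 8 = 22.326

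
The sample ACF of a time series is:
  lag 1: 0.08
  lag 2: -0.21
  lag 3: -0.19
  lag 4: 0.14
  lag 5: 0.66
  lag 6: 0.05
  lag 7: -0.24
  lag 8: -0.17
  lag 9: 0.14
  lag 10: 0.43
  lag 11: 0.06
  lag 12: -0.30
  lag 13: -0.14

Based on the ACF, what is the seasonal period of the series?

5

The largest autocorrelation is r_5 = 0.66, with a weaker echo at lag 10 (0.43); the remaining lags stay at or below 0.14.
The dominant spike at lag 5 indicates a seasonal period of 5.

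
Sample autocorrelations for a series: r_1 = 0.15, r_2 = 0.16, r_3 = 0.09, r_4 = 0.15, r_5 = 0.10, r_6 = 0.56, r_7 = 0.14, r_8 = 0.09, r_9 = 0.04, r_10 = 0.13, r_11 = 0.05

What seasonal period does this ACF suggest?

The largest autocorrelation is r_6 = 0.56; the remaining lags stay at or below 0.16.
The dominant spike at lag 6 indicates a seasonal period of 6.

6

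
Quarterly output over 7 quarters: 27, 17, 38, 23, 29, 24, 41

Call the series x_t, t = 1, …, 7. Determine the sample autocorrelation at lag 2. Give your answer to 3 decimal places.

Mean x̄ = (27 + 17 + 38 + 23 + 29 + 24 + 41)/7 = 28.4286
Deviations from mean: -1.4286, -11.4286, 9.5714, -5.4286, 0.5714, -4.4286, 12.5714
Σ(x_t−x̄)(x_{t+2}−x̄) = (-13.6735) + (62.0408) + (5.4694) + (24.0408) + (7.1837) = 85.0612
Denominator Σ(x_t−x̄)² = 431.7143
r_2 = 85.0612 / 431.7143 = 0.197

0.197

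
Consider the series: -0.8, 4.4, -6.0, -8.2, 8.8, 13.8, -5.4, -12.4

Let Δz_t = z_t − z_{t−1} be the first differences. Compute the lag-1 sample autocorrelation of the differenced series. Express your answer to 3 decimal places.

0.042

First differences Δz: 5.2, -10.4, -2.2, 17.0, 5.0, -19.2, -7.0
Mean of differences = -1.6571
Numerator Σ(Δz_t−Δz̄)(Δz_{t+1}−Δz̄) = 35.8139
Denominator Σ(Δz_t−Δz̄)² = 852.4571
r_1(Δz) = 35.8139 / 852.4571 = 0.042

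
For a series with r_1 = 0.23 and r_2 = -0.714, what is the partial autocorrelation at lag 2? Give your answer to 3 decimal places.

φ_{22} = (r_2 − r_1²) / (1 − r_1²)
r_1² = (0.23)² = 0.0529
Numerator = -0.714 − 0.0529 = -0.7669; denominator = 1 − 0.0529 = 0.9471
φ_{22} = -0.7669 / 0.9471 = -0.810

-0.810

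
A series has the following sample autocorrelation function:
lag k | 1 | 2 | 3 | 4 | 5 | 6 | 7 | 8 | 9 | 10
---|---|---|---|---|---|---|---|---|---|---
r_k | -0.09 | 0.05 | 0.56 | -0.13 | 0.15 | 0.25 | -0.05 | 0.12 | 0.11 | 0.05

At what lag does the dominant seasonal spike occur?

3

The largest autocorrelation is r_3 = 0.56, with a weaker echo at lag 6 (0.25); the remaining lags stay at or below 0.15.
The dominant spike at lag 3 indicates a seasonal period of 3.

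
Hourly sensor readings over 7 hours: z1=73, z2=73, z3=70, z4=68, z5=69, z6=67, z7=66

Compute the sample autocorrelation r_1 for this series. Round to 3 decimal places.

0.524

Mean z̄ = (73 + 73 + 70 + 68 + 69 + 67 + 66)/7 = 69.4286
Deviations from mean: 3.5714, 3.5714, 0.5714, -1.4286, -0.4286, -2.4286, -3.4286
Σ(z_t−z̄)(z_{t+1}−z̄) = (12.7551) + (2.0408) + (-0.8163) + (0.6122) + (1.0408) + (8.3265) = 23.9592
Denominator Σ(z_t−z̄)² = 45.7143
r_1 = 23.9592 / 45.7143 = 0.524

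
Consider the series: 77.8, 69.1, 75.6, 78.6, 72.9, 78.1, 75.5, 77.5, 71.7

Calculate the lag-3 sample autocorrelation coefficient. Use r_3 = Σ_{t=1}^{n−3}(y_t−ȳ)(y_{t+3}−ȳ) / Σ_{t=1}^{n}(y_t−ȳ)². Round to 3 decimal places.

0.110

Mean ȳ = (77.8 + 69.1 + 75.6 + 78.6 + 72.9 + 78.1 + 75.5 + 77.5 + 71.7)/9 = 75.2000
Σ(y_t−ȳ)(y_{t+3}−ȳ) = (8.8400) + (14.0300) + (1.1600) + (1.0200) + (-5.2900) + (-10.1500) = 9.6100
Denominator Σ(y_t−ȳ)² = 87.0200
r_3 = 9.6100 / 87.0200 = 0.110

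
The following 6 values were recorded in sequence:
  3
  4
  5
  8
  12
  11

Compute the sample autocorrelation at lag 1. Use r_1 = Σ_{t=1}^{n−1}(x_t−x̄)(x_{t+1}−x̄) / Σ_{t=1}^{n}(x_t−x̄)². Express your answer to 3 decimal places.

0.576

Mean x̄ = (3 + 4 + 5 + 8 + 12 + 11)/6 = 7.1667
Deviations from mean: -4.1667, -3.1667, -2.1667, 0.8333, 4.8333, 3.8333
Σ(x_t−x̄)(x_{t+1}−x̄) = (13.1944) + (6.8611) + (-1.8056) + (4.0278) + (18.5278) = 40.8056
Denominator Σ(x_t−x̄)² = 70.8333
r_1 = 40.8056 / 70.8333 = 0.576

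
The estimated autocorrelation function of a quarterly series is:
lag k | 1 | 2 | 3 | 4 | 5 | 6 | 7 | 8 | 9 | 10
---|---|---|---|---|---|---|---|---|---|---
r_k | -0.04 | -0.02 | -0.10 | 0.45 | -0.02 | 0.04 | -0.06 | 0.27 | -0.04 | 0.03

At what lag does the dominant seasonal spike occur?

4

The largest autocorrelation is r_4 = 0.45, with a weaker echo at lag 8 (0.27); the remaining lags stay at or below 0.04.
The dominant spike at lag 4 indicates a seasonal period of 4.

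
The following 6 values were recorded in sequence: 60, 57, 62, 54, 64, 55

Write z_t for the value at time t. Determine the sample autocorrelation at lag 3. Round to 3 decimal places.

-0.345

Mean z̄ = (60 + 57 + 62 + 54 + 64 + 55)/6 = 58.6667
Deviations from mean: 1.3333, -1.6667, 3.3333, -4.6667, 5.3333, -3.6667
Numerator Σ_{t=1}^{3}(z_t−z̄)(z_{t+3}−z̄) = -27.3333
Denominator Σ(z_t−z̄)² = 79.3333
r_3 = -27.3333 / 79.3333 = -0.345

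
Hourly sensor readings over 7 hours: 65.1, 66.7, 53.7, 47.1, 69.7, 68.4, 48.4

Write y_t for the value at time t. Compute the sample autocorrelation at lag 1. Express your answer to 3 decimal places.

-0.117

Mean ȳ = (65.1 + 66.7 + 53.7 + 47.1 + 69.7 + 68.4 + 48.4)/7 = 59.8714
Deviations from mean: 5.2286, 6.8286, -6.1714, -12.7714, 9.8286, 8.5286, -11.4714
Σ(y_t−ȳ)(y_{t+1}−ȳ) = (35.7037) + (-42.1420) + (78.8180) + (-125.5249) + (83.8237) + (-97.8349) = -67.1565
Denominator Σ(y_t−ȳ)² = 576.0943
r_1 = -67.1565 / 576.0943 = -0.117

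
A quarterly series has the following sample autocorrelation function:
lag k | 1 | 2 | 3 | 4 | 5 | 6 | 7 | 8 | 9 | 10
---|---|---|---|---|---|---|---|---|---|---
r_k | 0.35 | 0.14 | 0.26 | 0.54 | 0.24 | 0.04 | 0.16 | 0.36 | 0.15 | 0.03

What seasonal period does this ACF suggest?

4

The largest autocorrelation is r_4 = 0.54, with a weaker echo at lag 8 (0.36); the remaining lags stay at or below 0.35. The elevated value at lag 1 (0.35), dropping to 0.14 at lag 2, reflects decaying short-term dependence rather than seasonality.
The dominant spike at lag 4 indicates a seasonal period of 4.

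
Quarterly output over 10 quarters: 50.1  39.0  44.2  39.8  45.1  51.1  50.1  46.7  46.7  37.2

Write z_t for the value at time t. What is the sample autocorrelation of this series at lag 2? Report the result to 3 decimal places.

Mean z̄ = (50.1 + 39.0 + 44.2 + 39.8 + 45.1 + 51.1 + 50.1 + 46.7 + 46.7 + 37.2)/10 = 45.0000
Numerator Σ_{t=1}^{8}(z_t−z̄)(z_{t+2}−z̄) = 1.6100
Denominator Σ(z_t−z̄)² = 219.5400
r_2 = 1.6100 / 219.5400 = 0.007

0.007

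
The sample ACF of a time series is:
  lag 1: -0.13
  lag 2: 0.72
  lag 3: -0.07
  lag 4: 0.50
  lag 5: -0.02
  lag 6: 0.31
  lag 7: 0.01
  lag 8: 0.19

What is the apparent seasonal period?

2

The largest autocorrelation is r_2 = 0.72, with weaker echoes at lags 4 (0.50), 6 (0.31) and 8 (0.19); the remaining lags stay at or below 0.01.
The dominant spike at lag 2 indicates a seasonal period of 2.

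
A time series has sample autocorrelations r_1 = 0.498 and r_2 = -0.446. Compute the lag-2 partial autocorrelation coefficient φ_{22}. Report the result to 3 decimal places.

φ_{22} = (r_2 − r_1²) / (1 − r_1²)
r_1² = (0.498)² = 0.248004
Numerator = -0.446 − 0.2480 = -0.6940; denominator = 1 − 0.2480 = 0.7520
φ_{22} = -0.6940 / 0.7520 = -0.923

-0.923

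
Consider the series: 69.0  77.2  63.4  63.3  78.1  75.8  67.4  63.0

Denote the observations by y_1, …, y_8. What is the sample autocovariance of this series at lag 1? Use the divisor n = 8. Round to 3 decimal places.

-1.622

Mean ȳ = (69.0 + 77.2 + 63.4 + 63.3 + 78.1 + 75.8 + 67.4 + 63.0)/8 = 69.6500
Deviations: -0.6500, 7.5500, -6.2500, -6.3500, 8.4500, 6.1500, -2.2500, -6.6500
Σ_{t=1}^{7}(y_t−ȳ)(y_{t+1}−ȳ) = -12.9725
γ_1 = -12.9725 / 8 = -1.622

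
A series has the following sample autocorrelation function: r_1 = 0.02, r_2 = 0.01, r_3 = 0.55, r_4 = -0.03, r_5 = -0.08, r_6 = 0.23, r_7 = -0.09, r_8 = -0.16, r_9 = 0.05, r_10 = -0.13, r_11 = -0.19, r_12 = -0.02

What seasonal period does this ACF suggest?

3

The largest autocorrelation is r_3 = 0.55, with a weaker echo at lag 6 (0.23); the remaining lags stay at or below 0.05.
The dominant spike at lag 3 indicates a seasonal period of 3.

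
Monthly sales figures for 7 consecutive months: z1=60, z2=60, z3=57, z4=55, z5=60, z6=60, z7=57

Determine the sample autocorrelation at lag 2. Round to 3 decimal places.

-0.681

Mean z̄ = (60 + 60 + 57 + 55 + 60 + 60 + 57)/7 = 58.4286
Deviations from mean: 1.5714, 1.5714, -1.4286, -3.4286, 1.5714, 1.5714, -1.4286
Numerator Σ_{t=1}^{5}(z_t−z̄)(z_{t+2}−z̄) = -17.5102
Denominator Σ(z_t−z̄)² = 25.7143
r_2 = -17.5102 / 25.7143 = -0.681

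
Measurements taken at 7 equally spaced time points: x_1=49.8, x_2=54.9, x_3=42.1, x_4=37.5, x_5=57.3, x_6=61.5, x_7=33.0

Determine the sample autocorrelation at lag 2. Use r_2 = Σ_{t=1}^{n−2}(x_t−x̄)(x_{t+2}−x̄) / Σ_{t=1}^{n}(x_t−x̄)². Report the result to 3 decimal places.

Mean x̄ = (49.8 + 54.9 + 42.1 + 37.5 + 57.3 + 61.5 + 33.0)/7 = 48.0143
Deviations from mean: 1.7857, 6.8857, -5.9143, -10.5143, 9.2857, 13.4857, -15.0143
Numerator Σ_{t=1}^{5}(x_t−x̄)(x_{t+2}−x̄) = -419.0890
Denominator Σ(x_t−x̄)² = 689.6486
r_2 = -419.0890 / 689.6486 = -0.608

-0.608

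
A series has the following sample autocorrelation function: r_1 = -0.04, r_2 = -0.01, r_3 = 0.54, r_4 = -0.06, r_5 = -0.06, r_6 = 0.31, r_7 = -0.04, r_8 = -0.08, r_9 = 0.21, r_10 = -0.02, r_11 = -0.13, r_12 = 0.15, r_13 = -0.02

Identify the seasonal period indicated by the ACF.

The largest autocorrelation is r_3 = 0.54, with weaker echoes at lags 6 (0.31), 9 (0.21) and 12 (0.15); the remaining lags stay at or below -0.01.
The dominant spike at lag 3 indicates a seasonal period of 3.

3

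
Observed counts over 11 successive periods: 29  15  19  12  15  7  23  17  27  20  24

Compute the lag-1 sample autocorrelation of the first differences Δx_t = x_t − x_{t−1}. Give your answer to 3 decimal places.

-0.645

First differences Δx: -14, 4, -7, 3, -8, 16, -6, 10, -7, 4
Mean of differences = -0.5000
Numerator Σ(Δx_t−Δx̄)(Δx_{t+1}−Δx̄) = -508.7500
Denominator Σ(Δx_t−Δx̄)² = 788.5000
r_1(Δx) = -508.7500 / 788.5000 = -0.645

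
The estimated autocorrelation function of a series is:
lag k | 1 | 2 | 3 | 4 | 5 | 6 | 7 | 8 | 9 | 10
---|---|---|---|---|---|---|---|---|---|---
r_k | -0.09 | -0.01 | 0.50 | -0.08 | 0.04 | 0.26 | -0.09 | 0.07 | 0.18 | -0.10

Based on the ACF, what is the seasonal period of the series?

3

The largest autocorrelation is r_3 = 0.50, with weaker echoes at lags 6 (0.26) and 9 (0.18); the remaining lags stay at or below 0.07.
The dominant spike at lag 3 indicates a seasonal period of 3.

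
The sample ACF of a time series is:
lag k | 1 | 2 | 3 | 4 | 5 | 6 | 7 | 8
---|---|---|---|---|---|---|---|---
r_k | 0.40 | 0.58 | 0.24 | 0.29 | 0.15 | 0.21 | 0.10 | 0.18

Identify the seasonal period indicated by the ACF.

2

The largest autocorrelation is r_2 = 0.58; the remaining lags stay at or below 0.40.
The dominant spike at lag 2 indicates a seasonal period of 2.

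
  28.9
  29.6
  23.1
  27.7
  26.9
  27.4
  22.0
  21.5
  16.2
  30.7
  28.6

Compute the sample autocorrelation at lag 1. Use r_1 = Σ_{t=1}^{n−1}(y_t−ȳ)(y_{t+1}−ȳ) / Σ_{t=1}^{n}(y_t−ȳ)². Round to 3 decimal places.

Mean ȳ = (28.9 + 29.6 + 23.1 + 27.7 + 26.9 + 27.4 + 22.0 + 21.5 + 16.2 + 30.7 + 28.6)/11 = 25.6909
Numerator Σ_{t=1}^{10}(y_t−ȳ)(y_{t+1}−ȳ) = 17.6736
Denominator Σ(y_t−ȳ)² = 195.5291
r_1 = 17.6736 / 195.5291 = 0.090

0.090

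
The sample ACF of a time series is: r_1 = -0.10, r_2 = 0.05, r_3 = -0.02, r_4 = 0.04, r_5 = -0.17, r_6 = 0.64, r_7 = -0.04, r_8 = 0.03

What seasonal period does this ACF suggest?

The largest autocorrelation is r_6 = 0.64; the remaining lags stay at or below 0.05.
The dominant spike at lag 6 indicates a seasonal period of 6.

6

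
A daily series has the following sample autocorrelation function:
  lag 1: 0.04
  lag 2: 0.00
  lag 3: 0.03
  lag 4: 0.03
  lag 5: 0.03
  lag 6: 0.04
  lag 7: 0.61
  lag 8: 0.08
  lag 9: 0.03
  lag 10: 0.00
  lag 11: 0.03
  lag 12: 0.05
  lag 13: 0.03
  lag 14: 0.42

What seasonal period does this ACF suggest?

The largest autocorrelation is r_7 = 0.61, with a weaker echo at lag 14 (0.42); the remaining lags stay at or below 0.08.
The dominant spike at lag 7 indicates a seasonal period of 7.

7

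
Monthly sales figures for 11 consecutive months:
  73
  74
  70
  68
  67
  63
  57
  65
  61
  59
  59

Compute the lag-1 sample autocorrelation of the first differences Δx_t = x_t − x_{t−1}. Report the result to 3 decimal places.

First differences Δx: 1, -4, -2, -1, -4, -6, 8, -4, -2, 0
Mean of differences = -1.4000
Numerator Σ(Δx_t−Δx̄)(Δx_{t+1}−Δx̄) = -60.9600
Denominator Σ(Δx_t−Δx̄)² = 138.4000
r_1(Δx) = -60.9600 / 138.4000 = -0.440

-0.440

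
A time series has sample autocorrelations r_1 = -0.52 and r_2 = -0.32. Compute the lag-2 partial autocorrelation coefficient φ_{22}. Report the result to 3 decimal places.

-0.809

φ_{22} = (r_2 − r_1²) / (1 − r_1²)
r_1² = (-0.52)² = 0.2704
Numerator = -0.32 − 0.2704 = -0.5904; denominator = 1 − 0.2704 = 0.7296
φ_{22} = -0.5904 / 0.7296 = -0.809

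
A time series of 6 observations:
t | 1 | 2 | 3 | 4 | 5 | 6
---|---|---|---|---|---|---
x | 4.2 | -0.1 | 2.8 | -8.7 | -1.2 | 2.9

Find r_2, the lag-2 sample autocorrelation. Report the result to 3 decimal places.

-0.145

Mean x̄ = (4.2 − 0.1 + 2.8 − 8.7 − 1.2 + 2.9)/6 = -0.0167
Deviations from mean: 4.2167, -0.0833, 2.8167, -8.6833, -1.1833, 2.9167
Σ(x_t−x̄)(x_{t+2}−x̄) = (11.8769) + (0.7236) + (-3.3331) + (-25.3264) = -16.0589
Denominator Σ(x_t−x̄)² = 111.0283
r_2 = -16.0589 / 111.0283 = -0.145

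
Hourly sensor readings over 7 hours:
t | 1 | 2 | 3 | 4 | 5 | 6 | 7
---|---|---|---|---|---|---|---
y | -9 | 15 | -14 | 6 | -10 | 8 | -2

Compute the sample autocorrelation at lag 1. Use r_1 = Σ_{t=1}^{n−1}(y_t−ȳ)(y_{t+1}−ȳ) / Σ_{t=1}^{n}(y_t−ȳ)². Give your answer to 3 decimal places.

-0.830

Mean ȳ = (-9 + 15 − 14 + 6 − 10 + 8 − 2)/7 = -0.8571
Numerator Σ_{t=1}^{6}(y_t−ȳ)(y_{t+1}−ȳ) = -581.4490
Denominator Σ(y_t−ȳ)² = 700.8571
r_1 = -581.4490 / 700.8571 = -0.830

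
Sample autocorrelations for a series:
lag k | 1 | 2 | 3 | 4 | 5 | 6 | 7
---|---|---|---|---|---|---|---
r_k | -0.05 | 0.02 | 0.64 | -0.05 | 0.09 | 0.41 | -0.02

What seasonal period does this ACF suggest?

3

The largest autocorrelation is r_3 = 0.64, with a weaker echo at lag 6 (0.41); the remaining lags stay at or below 0.09.
The dominant spike at lag 3 indicates a seasonal period of 3.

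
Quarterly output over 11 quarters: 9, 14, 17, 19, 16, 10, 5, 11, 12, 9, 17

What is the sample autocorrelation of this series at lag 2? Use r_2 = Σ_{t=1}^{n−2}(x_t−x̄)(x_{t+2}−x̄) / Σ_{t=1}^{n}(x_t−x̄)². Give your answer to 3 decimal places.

-0.121

Mean x̄ = (9 + 14 + 17 + 19 + 16 + 10 + 5 + 11 + 12 + 9 + 17)/11 = 12.6364
Numerator Σ_{t=1}^{9}(x_t−x̄)(x_{t+2}−x̄) = -22.6281
Denominator Σ(x_t−x̄)² = 186.5455
r_2 = -22.6281 / 186.5455 = -0.121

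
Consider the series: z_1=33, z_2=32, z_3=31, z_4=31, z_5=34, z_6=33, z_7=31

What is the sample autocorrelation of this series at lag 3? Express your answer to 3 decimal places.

-0.104

Mean z̄ = (33 + 32 + 31 + 31 + 34 + 33 + 31)/7 = 32.1429
Deviations from mean: 0.8571, -0.1429, -1.1429, -1.1429, 1.8571, 0.8571, -1.1429
Numerator Σ_{t=1}^{4}(z_t−z̄)(z_{t+3}−z̄) = -0.9184
Denominator Σ(z_t−z̄)² = 8.8571
r_3 = -0.9184 / 8.8571 = -0.104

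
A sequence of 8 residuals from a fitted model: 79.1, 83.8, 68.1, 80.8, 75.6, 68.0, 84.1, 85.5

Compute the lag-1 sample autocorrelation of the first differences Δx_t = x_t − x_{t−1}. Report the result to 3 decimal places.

-0.520

First differences Δx: 4.7, -15.7, 12.7, -5.2, -7.6, 16.1, 1.4
Mean of differences = 0.9143
Numerator Σ(Δx_t−Δx̄)(Δx_{t+1}−Δx̄) = -400.6302
Denominator Σ(Δx_t−Δx̄)² = 769.9886
r_1(Δx) = -400.6302 / 769.9886 = -0.520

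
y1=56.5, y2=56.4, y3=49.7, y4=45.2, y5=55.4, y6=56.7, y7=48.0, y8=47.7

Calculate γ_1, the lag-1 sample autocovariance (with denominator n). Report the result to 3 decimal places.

2.068

Mean ȳ = (56.5 + 56.4 + 49.7 + 45.2 + 55.4 + 56.7 + 48.0 + 47.7)/8 = 51.9500
Deviations: 4.5500, 4.4500, -2.2500, -6.7500, 3.4500, 4.7500, -3.9500, -4.2500
Σ_{t=1}^{7}(y_t−ȳ)(y_{t+1}−ȳ) = 16.5475
γ_1 = 16.5475 / 8 = 2.068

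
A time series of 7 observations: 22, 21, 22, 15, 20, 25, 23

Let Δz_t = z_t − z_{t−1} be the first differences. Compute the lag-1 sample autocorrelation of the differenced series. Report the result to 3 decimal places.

First differences Δz: -1, 1, -7, 5, 5, -2
Mean of differences = 0.1667
Numerator Σ(Δz_t−Δz̄)(Δz_{t+1}−Δz̄) = -28.6944
Denominator Σ(Δz_t−Δz̄)² = 104.8333
r_1(Δz) = -28.6944 / 104.8333 = -0.274

-0.274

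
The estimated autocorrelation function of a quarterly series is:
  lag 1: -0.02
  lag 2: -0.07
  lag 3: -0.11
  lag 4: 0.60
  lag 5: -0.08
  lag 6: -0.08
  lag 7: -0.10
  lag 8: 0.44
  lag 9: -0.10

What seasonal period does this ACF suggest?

The largest autocorrelation is r_4 = 0.60, with a weaker echo at lag 8 (0.44); the remaining lags stay at or below -0.02.
The dominant spike at lag 4 indicates a seasonal period of 4.

4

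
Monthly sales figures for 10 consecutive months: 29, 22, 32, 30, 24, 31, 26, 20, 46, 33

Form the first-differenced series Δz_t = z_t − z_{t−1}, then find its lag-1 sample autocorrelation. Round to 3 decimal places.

-0.551

First differences Δz: -7, 10, -2, -6, 7, -5, -6, 26, -13
Mean of differences = 0.4444
Numerator Σ(Δz_t−Δz̄)(Δz_{t+1}−Δz̄) = -629.8642
Denominator Σ(Δz_t−Δz̄)² = 1142.2222
r_1(Δz) = -629.8642 / 1142.2222 = -0.551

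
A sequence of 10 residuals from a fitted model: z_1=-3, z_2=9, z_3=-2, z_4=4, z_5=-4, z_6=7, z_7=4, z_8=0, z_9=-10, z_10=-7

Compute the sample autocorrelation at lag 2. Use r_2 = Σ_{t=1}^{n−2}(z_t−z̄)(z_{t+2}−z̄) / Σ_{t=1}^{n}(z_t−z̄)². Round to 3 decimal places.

0.070

Mean z̄ = (-3 + 9 − 2 + 4 − 4 + 7 + 4 + 0 − 10 − 7)/10 = -0.2000
Numerator Σ_{t=1}^{8}(z_t−z̄)(z_{t+2}−z̄) = 23.7200
Denominator Σ(z_t−z̄)² = 339.6000
r_2 = 23.7200 / 339.6000 = 0.070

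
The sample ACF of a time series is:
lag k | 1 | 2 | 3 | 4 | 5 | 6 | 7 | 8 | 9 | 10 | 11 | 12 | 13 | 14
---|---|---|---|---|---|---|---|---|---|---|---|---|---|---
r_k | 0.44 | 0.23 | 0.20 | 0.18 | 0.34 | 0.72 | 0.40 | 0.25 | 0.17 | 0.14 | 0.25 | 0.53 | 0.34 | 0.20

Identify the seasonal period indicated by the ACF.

6

The largest autocorrelation is r_6 = 0.72, with a weaker echo at lag 12 (0.53); the remaining lags stay at or below 0.44. The elevated value at lag 1 (0.44), dropping to 0.23 at lag 2, reflects decaying short-term dependence rather than seasonality.
The dominant spike at lag 6 indicates a seasonal period of 6.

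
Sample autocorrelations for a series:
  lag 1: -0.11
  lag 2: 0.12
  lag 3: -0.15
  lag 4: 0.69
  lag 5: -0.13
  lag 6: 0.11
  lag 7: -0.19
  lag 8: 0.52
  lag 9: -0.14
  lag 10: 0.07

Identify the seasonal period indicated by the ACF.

The largest autocorrelation is r_4 = 0.69, with a weaker echo at lag 8 (0.52); the remaining lags stay at or below 0.12.
The dominant spike at lag 4 indicates a seasonal period of 4.

4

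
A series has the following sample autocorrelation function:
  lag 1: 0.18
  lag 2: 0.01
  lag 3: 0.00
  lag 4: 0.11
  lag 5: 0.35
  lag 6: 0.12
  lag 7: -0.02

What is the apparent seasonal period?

5

The largest autocorrelation is r_5 = 0.35; the remaining lags stay at or below 0.18.
The dominant spike at lag 5 indicates a seasonal period of 5.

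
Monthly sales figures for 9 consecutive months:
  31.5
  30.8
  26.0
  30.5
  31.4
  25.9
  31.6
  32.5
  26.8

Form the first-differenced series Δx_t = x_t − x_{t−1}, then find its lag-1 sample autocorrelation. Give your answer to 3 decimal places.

-0.361

First differences Δx: -0.7, -4.8, 4.5, 0.9, -5.5, 5.7, 0.9, -5.7
Mean of differences = -0.5875
Numerator Σ(Δx_t−Δx̄)(Δx_{t+1}−Δx̄) = -49.8364
Denominator Σ(Δx_t−Δx̄)² = 137.8688
r_1(Δx) = -49.8364 / 137.8688 = -0.361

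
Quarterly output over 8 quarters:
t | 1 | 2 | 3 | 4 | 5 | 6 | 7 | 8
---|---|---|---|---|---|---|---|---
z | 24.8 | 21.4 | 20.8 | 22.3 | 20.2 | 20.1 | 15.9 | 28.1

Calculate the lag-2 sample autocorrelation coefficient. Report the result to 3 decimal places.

-0.046

Mean z̄ = (24.8 + 21.4 + 20.8 + 22.3 + 20.2 + 20.1 + 15.9 + 28.1)/8 = 21.7000
Σ(z_t−z̄)(z_{t+2}−z̄) = (-2.7900) + (-0.1800) + (1.3500) + (-0.9600) + (8.7000) + (-10.2400) = -4.1200
Denominator Σ(z_t−z̄)² = 90.2800
r_2 = -4.1200 / 90.2800 = -0.046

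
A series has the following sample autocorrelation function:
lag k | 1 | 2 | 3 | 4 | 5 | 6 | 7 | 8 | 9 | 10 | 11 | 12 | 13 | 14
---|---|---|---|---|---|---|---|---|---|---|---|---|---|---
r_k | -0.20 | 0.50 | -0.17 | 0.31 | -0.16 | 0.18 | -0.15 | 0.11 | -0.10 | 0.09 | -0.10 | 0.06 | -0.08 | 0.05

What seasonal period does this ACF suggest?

The largest autocorrelation is r_2 = 0.50, with weaker echoes at lags 4 (0.31) and 6 (0.18); the remaining lags stay at or below 0.11.
The dominant spike at lag 2 indicates a seasonal period of 2.

2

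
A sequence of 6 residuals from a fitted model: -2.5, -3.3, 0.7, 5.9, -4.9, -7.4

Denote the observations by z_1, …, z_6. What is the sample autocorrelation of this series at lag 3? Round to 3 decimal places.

Mean z̄ = (-2.5 − 3.3 + 0.7 + 5.9 − 4.9 − 7.4)/6 = -1.9167
Deviations from mean: -0.5833, -1.3833, 2.6167, 7.8167, -2.9833, -5.4833
Σ(z_t−z̄)(z_{t+3}−z̄) = (-4.5597) + (4.1269) + (-14.3481) = -14.7808
Denominator Σ(z_t−z̄)² = 109.1683
r_3 = -14.7808 / 109.1683 = -0.135

-0.135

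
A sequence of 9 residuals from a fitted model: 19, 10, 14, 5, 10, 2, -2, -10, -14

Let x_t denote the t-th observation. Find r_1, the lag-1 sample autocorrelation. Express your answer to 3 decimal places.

Mean x̄ = (19 + 10 + 14 + 5 + 10 + 2 − 2 − 10 − 14)/9 = 3.7778
Numerator Σ_{t=1}^{8}(x_t−x̄)(x_{t+1}−x̄) = 502.1728
Denominator Σ(x_t−x̄)² = 957.5556
r_1 = 502.1728 / 957.5556 = 0.524

0.524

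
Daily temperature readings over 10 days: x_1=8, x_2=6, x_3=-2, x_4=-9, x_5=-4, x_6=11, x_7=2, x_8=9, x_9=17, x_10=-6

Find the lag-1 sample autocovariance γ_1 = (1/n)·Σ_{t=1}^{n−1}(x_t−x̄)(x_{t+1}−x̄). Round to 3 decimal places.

3.076

Mean x̄ = (8 + 6 − 2 − 9 − 4 + 11 + 2 + 9 + 17 − 6)/10 = 3.2000
Σ_{t=1}^{9}(x_t−x̄)(x_{t+1}−x̄) = 30.7600
γ_1 = 30.7600 / 10 = 3.076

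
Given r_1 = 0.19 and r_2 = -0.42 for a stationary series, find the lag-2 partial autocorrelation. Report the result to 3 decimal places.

-0.473

φ_{22} = (r_2 − r_1²) / (1 − r_1²)
r_1² = (0.19)² = 0.0361
Numerator = -0.42 − 0.0361 = -0.4561; denominator = 1 − 0.0361 = 0.9639
φ_{22} = -0.4561 / 0.9639 = -0.473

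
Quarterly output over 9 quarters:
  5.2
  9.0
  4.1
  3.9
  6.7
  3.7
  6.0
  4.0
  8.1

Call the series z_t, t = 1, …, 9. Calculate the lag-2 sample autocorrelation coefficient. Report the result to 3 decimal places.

Mean z̄ = (5.2 + 9.0 + 4.1 + 3.9 + 6.7 + 3.7 + 6.0 + 4.0 + 8.1)/9 = 5.6333
Numerator Σ_{t=1}^{7}(z_t−z̄)(z_{t+2}−z̄) = 0.9978
Denominator Σ(z_t−z̄)² = 30.6400
r_2 = 0.9978 / 30.6400 = 0.033

0.033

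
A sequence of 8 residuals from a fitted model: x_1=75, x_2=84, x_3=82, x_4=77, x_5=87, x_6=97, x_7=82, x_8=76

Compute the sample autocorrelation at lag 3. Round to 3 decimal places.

Mean x̄ = (75 + 84 + 82 + 77 + 87 + 97 + 82 + 76)/8 = 82.5000
Deviations from mean: -7.5000, 1.5000, -0.5000, -5.5000, 4.5000, 14.5000, -0.5000, -6.5000
Numerator Σ_{t=1}^{5}(x_t−x̄)(x_{t+3}−x̄) = 14.2500
Denominator Σ(x_t−x̄)² = 362.0000
r_3 = 14.2500 / 362.0000 = 0.039

0.039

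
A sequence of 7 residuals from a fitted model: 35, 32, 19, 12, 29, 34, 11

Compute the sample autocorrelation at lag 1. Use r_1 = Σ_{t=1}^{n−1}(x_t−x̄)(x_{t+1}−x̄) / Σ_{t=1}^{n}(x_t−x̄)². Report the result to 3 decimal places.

Mean x̄ = (35 + 32 + 19 + 12 + 29 + 34 + 11)/7 = 24.5714
Deviations from mean: 10.4286, 7.4286, -5.5714, -12.5714, 4.4286, 9.4286, -13.5714
Σ(x_t−x̄)(x_{t+1}−x̄) = (77.4694) + (-41.3878) + (70.0408) + (-55.6735) + (41.7551) + (-127.9592) = -35.7551
Denominator Σ(x_t−x̄)² = 645.7143
r_1 = -35.7551 / 645.7143 = -0.055

-0.055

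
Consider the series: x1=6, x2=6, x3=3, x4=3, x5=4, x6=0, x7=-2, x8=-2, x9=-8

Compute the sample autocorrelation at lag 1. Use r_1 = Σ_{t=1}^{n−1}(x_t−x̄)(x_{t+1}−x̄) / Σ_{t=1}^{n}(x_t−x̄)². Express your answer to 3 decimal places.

Mean x̄ = (6 + 6 + 3 + 3 + 4 + 0 − 2 − 2 − 8)/9 = 1.1111
Numerator Σ_{t=1}^{8}(x_t−x̄)(x_{t+1}−x̄) = 80.4321
Denominator Σ(x_t−x̄)² = 166.8889
r_1 = 80.4321 / 166.8889 = 0.482

0.482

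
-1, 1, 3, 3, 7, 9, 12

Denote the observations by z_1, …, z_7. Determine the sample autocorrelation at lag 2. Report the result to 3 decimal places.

Mean z̄ = (-1 + 1 + 3 + 3 + 7 + 9 + 12)/7 = 4.8571
Deviations from mean: -5.8571, -3.8571, -1.8571, -1.8571, 2.1429, 4.1429, 7.1429
Σ(z_t−z̄)(z_{t+2}−z̄) = (10.8776) + (7.1633) + (-3.9796) + (-7.6939) + (15.3061) = 21.6735
Denominator Σ(z_t−z̄)² = 128.8571
r_2 = 21.6735 / 128.8571 = 0.168

0.168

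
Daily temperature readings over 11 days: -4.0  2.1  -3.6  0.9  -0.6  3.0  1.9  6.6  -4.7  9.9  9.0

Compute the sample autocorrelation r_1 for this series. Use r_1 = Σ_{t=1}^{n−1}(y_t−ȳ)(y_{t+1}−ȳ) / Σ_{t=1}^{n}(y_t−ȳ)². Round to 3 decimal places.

-0.095

Mean ȳ = (-4.0 + 2.1 − 3.6 + 0.9 − 0.6 + 3.0 + 1.9 + 6.6 − 4.7 + 9.9 + 9.0)/11 = 1.8636
Numerator Σ_{t=1}^{10}(y_t−ȳ)(y_{t+1}−ȳ) = -24.1095
Denominator Σ(y_t−ȳ)² = 253.6055
r_1 = -24.1095 / 253.6055 = -0.095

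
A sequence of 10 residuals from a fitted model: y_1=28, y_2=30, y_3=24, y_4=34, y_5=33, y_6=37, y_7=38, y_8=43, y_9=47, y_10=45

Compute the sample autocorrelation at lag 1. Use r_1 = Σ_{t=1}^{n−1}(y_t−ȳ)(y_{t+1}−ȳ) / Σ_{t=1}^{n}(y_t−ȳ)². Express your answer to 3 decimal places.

0.661

Mean ȳ = (28 + 30 + 24 + 34 + 33 + 37 + 38 + 43 + 47 + 45)/10 = 35.9000
Numerator Σ_{t=1}^{9}(y_t−ȳ)(y_{t+1}−ȳ) = 338.7900
Denominator Σ(y_t−ȳ)² = 512.9000
r_1 = 338.7900 / 512.9000 = 0.661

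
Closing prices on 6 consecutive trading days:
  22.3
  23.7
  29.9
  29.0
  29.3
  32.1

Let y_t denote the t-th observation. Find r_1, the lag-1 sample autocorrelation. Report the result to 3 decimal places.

0.336

Mean ȳ = (22.3 + 23.7 + 29.9 + 29.0 + 29.3 + 32.1)/6 = 27.7167
Deviations from mean: -5.4167, -4.0167, 2.1833, 1.2833, 1.5833, 4.3833
Σ(y_t−ȳ)(y_{t+1}−ȳ) = (21.7569) + (-8.7697) + (2.8019) + (2.0319) + (6.9403) = 24.7614
Denominator Σ(y_t−ȳ)² = 73.6083
r_1 = 24.7614 / 73.6083 = 0.336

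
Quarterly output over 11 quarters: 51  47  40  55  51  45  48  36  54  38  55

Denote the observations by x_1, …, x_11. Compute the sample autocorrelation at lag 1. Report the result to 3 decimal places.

Mean x̄ = (51 + 47 + 40 + 55 + 51 + 45 + 48 + 36 + 54 + 38 + 55)/11 = 47.2727
Numerator Σ_{t=1}^{10}(x_t−x̄)(x_{t+1}−x̄) = -254.6198
Denominator Σ(x_t−x̄)² = 464.1818
r_1 = -254.6198 / 464.1818 = -0.549

-0.549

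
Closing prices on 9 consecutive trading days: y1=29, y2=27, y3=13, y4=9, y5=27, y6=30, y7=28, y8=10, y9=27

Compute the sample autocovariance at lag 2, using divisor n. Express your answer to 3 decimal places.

Mean ȳ = (29 + 27 + 13 + 9 + 27 + 30 + 28 + 10 + 27)/9 = 22.2222
Σ_{t=1}^{7}(y_t−ȳ)(y_{t+2}−ȳ) = -312.4321
γ_2 = -312.4321 / 9 = -34.715

-34.715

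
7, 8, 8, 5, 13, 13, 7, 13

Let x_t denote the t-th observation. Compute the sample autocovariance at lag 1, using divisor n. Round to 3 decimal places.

-1.133

Mean x̄ = (7 + 8 + 8 + 5 + 13 + 13 + 7 + 13)/8 = 9.2500
Σ_{t=1}^{7}(x_t−x̄)(x_{t+1}−x̄) = -9.0625
γ_1 = -9.0625 / 8 = -1.133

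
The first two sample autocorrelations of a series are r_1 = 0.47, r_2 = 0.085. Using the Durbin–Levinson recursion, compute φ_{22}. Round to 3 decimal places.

-0.174

φ_{22} = (r_2 − r_1²) / (1 − r_1²)
r_1² = (0.47)² = 0.2209
Numerator = 0.085 − 0.2209 = -0.1359; denominator = 1 − 0.2209 = 0.7791
φ_{22} = -0.1359 / 0.7791 = -0.174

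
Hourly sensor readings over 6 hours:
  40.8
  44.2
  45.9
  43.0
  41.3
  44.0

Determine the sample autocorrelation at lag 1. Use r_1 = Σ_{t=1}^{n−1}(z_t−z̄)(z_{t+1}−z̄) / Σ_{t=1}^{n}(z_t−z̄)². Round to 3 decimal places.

-0.075

Mean z̄ = (40.8 + 44.2 + 45.9 + 43.0 + 41.3 + 44.0)/6 = 43.2000
Deviations from mean: -2.4000, 1.0000, 2.7000, -0.2000, -1.9000, 0.8000
Numerator Σ_{t=1}^{5}(z_t−z̄)(z_{t+1}−z̄) = -1.3800
Denominator Σ(z_t−z̄)² = 18.3400
r_1 = -1.3800 / 18.3400 = -0.075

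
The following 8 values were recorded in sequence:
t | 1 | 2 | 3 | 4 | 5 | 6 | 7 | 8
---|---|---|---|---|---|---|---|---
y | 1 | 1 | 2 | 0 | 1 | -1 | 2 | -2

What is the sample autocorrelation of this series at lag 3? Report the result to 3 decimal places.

-0.304

Mean ȳ = (1 + 1 + 2 + 0 + 1 − 1 + 2 − 2)/8 = 0.5000
Deviations from mean: 0.5000, 0.5000, 1.5000, -0.5000, 0.5000, -1.5000, 1.5000, -2.5000
Numerator Σ_{t=1}^{5}(y_t−ȳ)(y_{t+3}−ȳ) = -4.2500
Denominator Σ(y_t−ȳ)² = 14.0000
r_3 = -4.2500 / 14.0000 = -0.304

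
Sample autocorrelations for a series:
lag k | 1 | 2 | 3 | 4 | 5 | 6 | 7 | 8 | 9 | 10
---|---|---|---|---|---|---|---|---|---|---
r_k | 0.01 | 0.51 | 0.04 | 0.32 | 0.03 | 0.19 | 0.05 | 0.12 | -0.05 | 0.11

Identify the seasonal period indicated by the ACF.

The largest autocorrelation is r_2 = 0.51, with weaker echoes at lags 4 (0.32) and 6 (0.19); the remaining lags stay at or below 0.12.
The dominant spike at lag 2 indicates a seasonal period of 2.

2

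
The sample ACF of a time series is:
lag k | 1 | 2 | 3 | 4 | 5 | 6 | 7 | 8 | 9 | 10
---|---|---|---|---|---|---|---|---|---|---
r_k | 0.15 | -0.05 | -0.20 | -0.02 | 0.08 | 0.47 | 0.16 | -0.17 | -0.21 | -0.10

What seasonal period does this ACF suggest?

6

The largest autocorrelation is r_6 = 0.47; the remaining lags stay at or below 0.16.
The dominant spike at lag 6 indicates a seasonal period of 6.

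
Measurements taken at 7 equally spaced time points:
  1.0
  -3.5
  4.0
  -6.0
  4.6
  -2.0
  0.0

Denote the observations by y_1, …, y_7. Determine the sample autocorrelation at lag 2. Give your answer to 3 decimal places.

Mean ȳ = (1.0 − 3.5 + 4.0 − 6.0 + 4.6 − 2.0 + 0.0)/7 = -0.2714
Σ(y_t−ȳ)(y_{t+2}−ȳ) = (5.4308) + (18.4951) + (20.8080) + (9.9022) + (1.3222) = 55.9584
Denominator Σ(y_t−ȳ)² = 89.8943
r_2 = 55.9584 / 89.8943 = 0.622

0.622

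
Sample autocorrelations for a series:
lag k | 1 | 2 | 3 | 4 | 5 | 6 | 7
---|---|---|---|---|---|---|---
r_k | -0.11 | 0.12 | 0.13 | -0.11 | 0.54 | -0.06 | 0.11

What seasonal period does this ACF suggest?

5

The largest autocorrelation is r_5 = 0.54; the remaining lags stay at or below 0.13.
The dominant spike at lag 5 indicates a seasonal period of 5.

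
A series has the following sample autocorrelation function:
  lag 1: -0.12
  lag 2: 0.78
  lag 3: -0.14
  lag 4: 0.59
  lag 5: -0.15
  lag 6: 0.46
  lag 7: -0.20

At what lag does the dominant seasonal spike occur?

2

The largest autocorrelation is r_2 = 0.78, with weaker echoes at lags 4 (0.59) and 6 (0.46); the remaining lags stay at or below -0.12.
The dominant spike at lag 2 indicates a seasonal period of 2.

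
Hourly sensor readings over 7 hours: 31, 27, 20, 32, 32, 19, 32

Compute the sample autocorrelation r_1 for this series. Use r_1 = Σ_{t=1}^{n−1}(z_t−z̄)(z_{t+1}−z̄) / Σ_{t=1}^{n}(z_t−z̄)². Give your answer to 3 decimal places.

-0.434

Mean z̄ = (31 + 27 + 20 + 32 + 32 + 19 + 32)/7 = 27.5714
Deviations from mean: 3.4286, -0.5714, -7.5714, 4.4286, 4.4286, -8.5714, 4.4286
Σ(z_t−z̄)(z_{t+1}−z̄) = (-1.9592) + (4.3265) + (-33.5306) + (19.6122) + (-37.9592) + (-37.9592) = -87.4694
Denominator Σ(z_t−z̄)² = 201.7143
r_1 = -87.4694 / 201.7143 = -0.434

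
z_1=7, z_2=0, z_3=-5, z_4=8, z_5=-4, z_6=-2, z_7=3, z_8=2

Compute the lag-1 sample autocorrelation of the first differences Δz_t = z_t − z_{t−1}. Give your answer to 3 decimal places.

First differences Δz: -7, -5, 13, -12, 2, 5, -1
Mean of differences = -0.7143
Numerator Σ(Δz_t−Δz̄)(Δz_{t+1}−Δz̄) = -203.3673
Denominator Σ(Δz_t−Δz̄)² = 413.4286
r_1(Δz) = -203.3673 / 413.4286 = -0.492

-0.492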